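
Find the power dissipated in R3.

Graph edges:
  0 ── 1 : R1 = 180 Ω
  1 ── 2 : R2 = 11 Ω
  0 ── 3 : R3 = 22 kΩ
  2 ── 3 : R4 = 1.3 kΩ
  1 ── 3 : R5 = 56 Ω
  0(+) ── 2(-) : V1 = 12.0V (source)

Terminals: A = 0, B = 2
Nodal analysis, taking node 2 as the 0 V reference.
Source V1 fixes V_0 = 12 V.
KCL at each unknown node (sum of currents leaving = 0; resistances in Ω):
  Node 1: (V_1 - 12)/180 + (V_1 - 0)/11 + (V_1 - V_3)/56 = 0
  Node 3: (V_3 - 12)/22000 + (V_3 - 0)/1300 + (V_3 - V_1)/56 = 0
Collecting terms (coefficients in siemens):
  0.1143·V_1 - 0.01786·V_3 = 0.06667
  0.01867·V_3 - 0.01786·V_1 = 0.0005455
Determinant D = (0.1143)(0.01867) - (-0.01786)(-0.01786) = 0.001816
V_1 = [(0.06667)(0.01867) - (-0.01786)(0.0005455)]/D = 0.6909 V
V_3 = [(0.1143)(0.0005455) - (0.06667)(-0.01786)]/D = 0.69 V
I_R3 = (V_0 - V_3)/R3 = (12 - 0.69)/22000 = 0.0005141 A
P_R3 = I_R3² × R3 = (0.0005141)² × 22000 = 0.005814 W

Final answer: 0.005814 W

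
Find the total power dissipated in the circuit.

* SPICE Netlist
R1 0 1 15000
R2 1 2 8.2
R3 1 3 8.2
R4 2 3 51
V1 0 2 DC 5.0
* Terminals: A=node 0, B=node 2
Nodal analysis, taking node 2 as the 0 V reference.
Source V1 fixes V_0 = 5 V.
KCL at each unknown node (sum of currents leaving = 0; resistances in Ω):
  Node 1: (V_1 - 5)/15000 + (V_1 - 0)/8.2 + (V_1 - V_3)/8.2 = 0
  Node 3: (V_3 - V_1)/8.2 + (V_3 - 0)/51 = 0
Collecting terms (coefficients in siemens):
  0.244·V_1 - 0.122·V_3 = 0.0003333
  0.1416·V_3 - 0.122·V_1 = 0
Determinant D = (0.244)(0.1416) - (-0.122)(-0.122) = 0.01966
V_1 = [(0.0003333)(0.1416) - (-0.122)(0)]/D = 0.0024 V
V_3 = [(0.244)(0) - (0.0003333)(-0.122)]/D = 0.002067 V
Power in each resistor, P = (ΔV)²/R:
  P_R1 = (5 - 0.0024)²/15000 = 0.001665 W
  P_R2 = (0.0024 - 0)²/8.2 = 0.0000007022 W
  P_R3 = (0.0024 - 0.002067)²/8.2 = 0.00000001347 W
  P_R4 = (0 - 0.002067)²/51 = 0.0000000838 W
P_total = P_R1 + P_R2 + P_R3 + P_R4 = 0.001666 W

Final answer: 0.001666 W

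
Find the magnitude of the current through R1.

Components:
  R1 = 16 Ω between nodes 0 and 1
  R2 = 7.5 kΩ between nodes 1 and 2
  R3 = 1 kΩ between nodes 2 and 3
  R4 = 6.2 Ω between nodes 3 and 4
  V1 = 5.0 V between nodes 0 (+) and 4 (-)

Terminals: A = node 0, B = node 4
Nodal analysis, taking node 4 as the 0 V reference.
Source V1 fixes V_0 = 5 V.
KCL at each unknown node (sum of currents leaving = 0; resistances in Ω):
  Node 1: (V_1 - 5)/16 + (V_1 - V_2)/7500 = 0
  Node 2: (V_2 - V_1)/7500 + (V_2 - V_3)/1000 = 0
  Node 3: (V_3 - V_2)/1000 + (V_3 - 0)/6.2 = 0
Collecting terms (coefficients in siemens):
  0.06263·V_1 - 0.0001333·V_2 = 0.3125
  0.001133·V_2 - 0.0001333·V_1 - 0.001·V_3 = 0
  0.1623·V_3 - 0.001·V_2 = 0
Solving these 3 simultaneous equations (Gaussian elimination) gives:
  V_1 = 4.991 V, V_2 = 0.5903 V, V_3 = 0.003638 V
I_R1 = (V_0 - V_1)/R1 = (5 - 4.991)/16 = 0.0005867 A
|I_R1| = 0.0005867 A

Final answer: |I_R1| = 0.0005867 A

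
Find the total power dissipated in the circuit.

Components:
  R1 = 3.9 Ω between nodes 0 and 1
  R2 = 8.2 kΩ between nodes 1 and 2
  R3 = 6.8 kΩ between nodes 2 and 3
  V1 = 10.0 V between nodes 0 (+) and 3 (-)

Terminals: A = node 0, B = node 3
Nodal analysis, taking node 3 as the 0 V reference.
Source V1 fixes V_0 = 10 V.
KCL at each unknown node (sum of currents leaving = 0; resistances in Ω):
  Node 1: (V_1 - 10)/3.9 + (V_1 - V_2)/8200 = 0
  Node 2: (V_2 - V_1)/8200 + (V_2 - 0)/6800 = 0
Collecting terms (coefficients in siemens):
  0.2565·V_1 - 0.000122·V_2 = 2.564
  0.000269·V_2 - 0.000122·V_1 = 0
Determinant D = (0.2565)(0.000269) - (-0.000122)(-0.000122) = 0.00006899
V_1 = [(2.564)(0.000269) - (-0.000122)(0)]/D = 9.997 V
V_2 = [(0.2565)(0) - (2.564)(-0.000122)]/D = 4.532 V
Power in each resistor, P = (ΔV)²/R:
  P_R1 = (10 - 9.997)²/3.9 = 0.000001732 W
  P_R2 = (9.997 - 4.532)²/8200 = 0.003643 W
  P_R3 = (4.532 - 0)²/6800 = 0.003021 W
P_total = P_R1 + P_R2 + P_R3 = 0.006665 W

Final answer: 0.006665 W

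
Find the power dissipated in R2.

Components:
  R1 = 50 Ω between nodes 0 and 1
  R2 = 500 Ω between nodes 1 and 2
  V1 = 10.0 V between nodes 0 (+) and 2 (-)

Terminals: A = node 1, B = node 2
Nodal analysis, taking node 2 as the 0 V reference.
Source V1 fixes V_0 = 10 V.
KCL at each unknown node (sum of currents leaving = 0; resistances in Ω):
  Node 1: (V_1 - 10)/50 + (V_1 - 0)/500 = 0
Collecting terms: 0.022 × V_1 = 0.2  =>  V_1 = 9.091 V
I_R2 = (V_1 - V_2)/R2 = (9.091 - 0)/500 = 0.01818 A
P_R2 = I_R2² × R2 = (0.01818)² × 500 = 0.1653 W

Final answer: 0.1653 W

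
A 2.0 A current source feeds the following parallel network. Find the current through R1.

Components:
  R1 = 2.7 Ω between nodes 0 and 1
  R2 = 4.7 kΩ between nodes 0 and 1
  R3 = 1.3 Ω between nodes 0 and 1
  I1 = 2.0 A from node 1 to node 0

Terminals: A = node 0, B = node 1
All resistors sit directly between nodes 0 and 1, so they are in parallel and share one voltage V; the full source current 2 A splits among them.
1/R_par = 1/2.7 + 1/4700 + 1/1.3 = 1.14 S  =>  R_par = 0.8773 Ω
V = I × R_par = 2 × 0.8773 = 1.755 V
I_R1 = V/R1 = 1.755/2.7 = 0.6499 A

Final answer: 0.6499 A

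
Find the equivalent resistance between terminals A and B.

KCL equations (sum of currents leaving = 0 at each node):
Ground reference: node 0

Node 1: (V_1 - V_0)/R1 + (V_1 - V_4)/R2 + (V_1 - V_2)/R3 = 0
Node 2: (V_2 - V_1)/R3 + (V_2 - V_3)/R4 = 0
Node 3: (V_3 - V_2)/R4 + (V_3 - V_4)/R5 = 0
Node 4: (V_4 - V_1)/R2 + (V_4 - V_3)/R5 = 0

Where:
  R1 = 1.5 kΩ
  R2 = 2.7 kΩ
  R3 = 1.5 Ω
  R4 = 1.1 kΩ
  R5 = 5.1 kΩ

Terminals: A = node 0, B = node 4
Reduce the network between node 0 (A) and node 4 (B) by series/parallel combination:
  Rs1 = R3 + R4 (series, joined only at node 2) = 1.5 + 1100 = 1102 Ω
  Rs2 = R5 + Rs1 (series, joined only at node 3) = 5100 + 1102 = 6202 Ω
  Rp1 = R2 ‖ Rs2 (parallel, both between nodes 1 and 4) = 1/(1/2700 + 1/6202) = 1881 Ω
  Rs3 = R1 + Rp1 (series, joined only at node 1) = 1500 + 1881 = 3381 Ω
R_eq = 3.381 kΩ

Final answer: 3.381 kΩ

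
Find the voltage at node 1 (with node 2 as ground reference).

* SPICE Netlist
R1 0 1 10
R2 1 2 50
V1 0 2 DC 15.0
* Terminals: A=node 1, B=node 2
Nodal analysis, taking node 2 as the 0 V reference.
Source V1 fixes V_0 = 15 V.
KCL at each unknown node (sum of currents leaving = 0; resistances in Ω):
  Node 1: (V_1 - 15)/10 + (V_1 - 0)/50 = 0
Collecting terms: 0.12 × V_1 = 1.5  =>  V_1 = 12.5 V
The requested potential is V_1 = 12.5 V.

Final answer: V_1 = 12.5 V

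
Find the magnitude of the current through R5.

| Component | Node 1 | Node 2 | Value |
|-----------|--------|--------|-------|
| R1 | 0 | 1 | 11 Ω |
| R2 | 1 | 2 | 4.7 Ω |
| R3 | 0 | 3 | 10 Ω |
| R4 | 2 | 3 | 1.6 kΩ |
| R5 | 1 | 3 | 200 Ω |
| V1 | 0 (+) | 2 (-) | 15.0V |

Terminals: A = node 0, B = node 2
Nodal analysis, taking node 2 as the 0 V reference.
Source V1 fixes V_0 = 15 V.
KCL at each unknown node (sum of currents leaving = 0; resistances in Ω):
  Node 1: (V_1 - 15)/11 + (V_1 - 0)/4.7 + (V_1 - V_3)/200 = 0
  Node 3: (V_3 - 15)/10 + (V_3 - 0)/1600 + (V_3 - V_1)/200 = 0
Collecting terms (coefficients in siemens):
  0.3087·V_1 - 0.005·V_3 = 1.364
  0.1056·V_3 - 0.005·V_1 = 1.5
Determinant D = (0.3087)(0.1056) - (-0.005)(-0.005) = 0.03258
V_1 = [(1.364)(0.1056) - (-0.005)(1.5)]/D = 4.651 V
V_3 = [(0.3087)(1.5) - (1.364)(-0.005)]/D = 14.42 V
I_R5 = (V_1 - V_3)/R5 = (4.651 - 14.42)/200 = -0.04885 A
|I_R5| = 0.04885 A

Final answer: |I_R5| = 0.04885 A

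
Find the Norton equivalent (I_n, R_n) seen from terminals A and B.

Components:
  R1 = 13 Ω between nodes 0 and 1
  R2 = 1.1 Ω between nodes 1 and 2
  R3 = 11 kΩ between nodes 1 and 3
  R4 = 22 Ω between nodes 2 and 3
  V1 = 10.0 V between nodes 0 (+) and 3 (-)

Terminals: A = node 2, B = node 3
Find the Thévenin equivalent first; then I_n = V_th/R_th and R_n = R_th.
Step 1 — V_th is the open-circuit voltage V_A - V_B (nothing connected across the terminals).
Nodal analysis, taking node 3 as the 0 V reference.
Source V1 fixes V_0 = 10 V.
KCL at each unknown node (sum of currents leaving = 0; resistances in Ω):
  Node 1: (V_1 - 10)/13 + (V_1 - V_2)/1.1 + (V_1 - 0)/11000 = 0
  Node 2: (V_2 - V_1)/1.1 + (V_2 - 0)/22 = 0
Collecting terms (coefficients in siemens):
  0.9861·V_1 - 0.9091·V_2 = 0.7692
  0.9545·V_2 - 0.9091·V_1 = 0
Determinant D = (0.9861)(0.9545) - (-0.9091)(-0.9091) = 0.1148
V_1 = [(0.7692)(0.9545) - (-0.9091)(0)]/D = 6.394 V
V_2 = [(0.9861)(0) - (0.7692)(-0.9091)]/D = 6.09 V
V_th = V_2 - V_3 = 6.09 - 0 = 6.09 V
Step 2 — R_th: zero the source — replace V1 by a short circuit (node 3 merges into node 0) — and find the resistance seen between A (node 2) and B (node 0).
Reduce the network between node 2 (A) and node 0 (B) by series/parallel combination:
  Rp1 = R1 ‖ R3 (parallel, both between nodes 0 and 1) = 1/(1/13 + 1/11000) = 12.98 Ω
  Rs1 = R2 + Rp1 (series, joined only at node 1) = 1.1 + 12.98 = 14.08 Ω
  Rp2 = R4 ‖ Rs1 (parallel, both between nodes 0 and 2) = 1/(1/22 + 1/14.08) = 8.587 Ω
R_th = 8.587 Ω
I_n = V_th/R_th = 6.09/8.587 = 0.7092 A, and R_n = R_th = 8.587 Ω

Final answer: I_n = 0.7092 A, R_n = 8.587 Ω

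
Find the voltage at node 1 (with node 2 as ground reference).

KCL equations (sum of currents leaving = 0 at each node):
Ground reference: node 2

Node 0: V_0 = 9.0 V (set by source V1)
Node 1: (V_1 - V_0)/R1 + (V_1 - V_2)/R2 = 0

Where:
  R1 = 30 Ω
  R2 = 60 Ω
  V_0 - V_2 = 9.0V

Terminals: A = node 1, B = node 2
Nodal analysis, taking node 2 as the 0 V reference.
Source V1 fixes V_0 = 9 V.
KCL at each unknown node (sum of currents leaving = 0; resistances in Ω):
  Node 1: (V_1 - 9)/30 + (V_1 - 0)/60 = 0
Collecting terms: 0.05 × V_1 = 0.3  =>  V_1 = 6 V
The requested potential is V_1 = 6 V.

Final answer: V_1 = 6 V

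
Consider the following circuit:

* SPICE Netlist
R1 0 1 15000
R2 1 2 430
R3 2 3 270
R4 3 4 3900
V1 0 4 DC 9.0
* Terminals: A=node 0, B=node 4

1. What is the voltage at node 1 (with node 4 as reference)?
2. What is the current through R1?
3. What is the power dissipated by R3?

Nodal analysis, taking node 4 as the 0 V reference.
Source V1 fixes V_0 = 9 V.
KCL at each unknown node (sum of currents leaving = 0; resistances in Ω):
  Node 1: (V_1 - 9)/15000 + (V_1 - V_2)/430 = 0
  Node 2: (V_2 - V_1)/430 + (V_2 - V_3)/270 = 0
  Node 3: (V_3 - V_2)/270 + (V_3 - 0)/3900 = 0
Collecting terms (coefficients in siemens):
  0.002392·V_1 - 0.002326·V_2 = 0.0006
  0.006029·V_2 - 0.002326·V_1 - 0.003704·V_3 = 0
  0.00396·V_3 - 0.003704·V_2 = 0
Solving these 3 simultaneous equations (Gaussian elimination) gives:
  V_1 = 2.112 V, V_2 = 1.915 V, V_3 = 1.791 V
Part 1:
  Read off the nodal solution: V_1 = 2.112 V
Part 2:
  I_R1 = (V_0 - V_1)/R1 = (9 - 2.112)/15000 = 0.0004592 A
  Magnitude: I_R1 = 0.0004592 A
Part 3:
  I_R3 = (V_2 - V_3)/R3 = (1.915 - 1.791)/270 = 0.0004592 A
  P_R3 = I_R3² × R3 = (0.0004592)² × 270 = 0.00005693 W

Final answers:
1. V_1 = 2.112 V
2. I_R1 = 0.0004592 A
3. P_R3 = 5.693e-05 W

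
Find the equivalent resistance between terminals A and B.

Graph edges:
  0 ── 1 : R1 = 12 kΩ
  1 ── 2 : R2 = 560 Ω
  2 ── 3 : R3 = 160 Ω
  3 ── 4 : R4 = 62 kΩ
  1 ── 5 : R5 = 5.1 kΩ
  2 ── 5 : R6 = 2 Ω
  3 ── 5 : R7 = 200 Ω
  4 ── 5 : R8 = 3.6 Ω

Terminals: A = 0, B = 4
The network is not a plain series/parallel combination. Inject a 1 A test current into terminal A (node 0) and return it from terminal B (node 4); then R_eq = V_A / (1 A).
Nodal analysis, taking node 4 as the 0 V reference.
Current source I_test pushes 1 A into node 0 and draws it out of node 4.
KCL at each unknown node (sum of currents leaving = 0; resistances in Ω):
  Node 0: (V_0 - V_1)/12000 - 1 = 0
  Node 1: (V_1 - V_0)/12000 + (V_1 - V_2)/560 + (V_1 - V_5)/5100 = 0
  Node 2: (V_2 - V_1)/560 + (V_2 - V_3)/160 + (V_2 - V_5)/2 = 0
  Node 3: (V_3 - V_2)/160 + (V_3 - 0)/62000 + (V_3 - V_5)/200 = 0
  Node 5: (V_5 - V_1)/5100 + (V_5 - V_2)/2 + (V_5 - V_3)/200 + (V_5 - 0)/3.6 = 0
Collecting terms (coefficients in siemens):
  0.00008333·V_0 - 0.00008333·V_1 = 1
  0.002065·V_1 - 0.00008333·V_0 - 0.001786·V_2 - 0.0001961·V_5 = 0
  0.508·V_2 - 0.001786·V_1 - 0.00625·V_3 - 0.5·V_5 = 0
  0.01127·V_3 - 0.00625·V_2 - 0.005·V_5 = 0
  0.783·V_5 - 0.0001961·V_1 - 0.5·V_2 - 0.005·V_3 = 0
Solving these 5 simultaneous equations (Gaussian elimination) gives:
  V_0 = 12510 V, V_1 = 509.8 V, V_2 = 5.391 V, V_3 = 4.588 V
  V_5 = 3.6 V
R_eq = V_0 / 1 A = 12510 Ω = 12.51 kΩ

Final answer: 12.51 kΩ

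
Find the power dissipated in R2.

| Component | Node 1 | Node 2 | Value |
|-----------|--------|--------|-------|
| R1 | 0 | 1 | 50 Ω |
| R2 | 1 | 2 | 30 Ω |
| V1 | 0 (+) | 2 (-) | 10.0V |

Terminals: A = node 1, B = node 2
Nodal analysis, taking node 2 as the 0 V reference.
Source V1 fixes V_0 = 10 V.
KCL at each unknown node (sum of currents leaving = 0; resistances in Ω):
  Node 1: (V_1 - 10)/50 + (V_1 - 0)/30 = 0
Collecting terms: 0.05333 × V_1 = 0.2  =>  V_1 = 3.75 V
I_R2 = (V_1 - V_2)/R2 = (3.75 - 0)/30 = 0.125 A
P_R2 = I_R2² × R2 = (0.125)² × 30 = 0.4688 W

Final answer: 0.4688 W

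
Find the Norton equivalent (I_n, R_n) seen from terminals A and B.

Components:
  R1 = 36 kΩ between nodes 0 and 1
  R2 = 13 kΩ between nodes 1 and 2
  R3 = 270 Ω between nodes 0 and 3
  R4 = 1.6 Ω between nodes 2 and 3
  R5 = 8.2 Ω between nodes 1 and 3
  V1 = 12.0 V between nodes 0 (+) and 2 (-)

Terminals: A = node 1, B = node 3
Find the Thévenin equivalent first; then I_n = V_th/R_th and R_n = R_th.
Step 1 — V_th is the open-circuit voltage V_A - V_B (nothing connected across the terminals).
Nodal analysis, taking node 2 as the 0 V reference.
Source V1 fixes V_0 = 12 V.
KCL at each unknown node (sum of currents leaving = 0; resistances in Ω):
  Node 1: (V_1 - 12)/36000 + (V_1 - 0)/13000 + (V_1 - V_3)/8.2 = 0
  Node 3: (V_3 - 12)/270 + (V_3 - 0)/1.6 + (V_3 - V_1)/8.2 = 0
Collecting terms (coefficients in siemens):
  0.1221·V_1 - 0.122·V_3 = 0.0003333
  0.7507·V_3 - 0.122·V_1 = 0.04444
Determinant D = (0.1221)(0.7507) - (-0.122)(-0.122) = 0.07675
V_1 = [(0.0003333)(0.7507) - (-0.122)(0.04444)]/D = 0.07388 V
V_3 = [(0.1221)(0.04444) - (0.0003333)(-0.122)]/D = 0.07121 V
V_th = V_1 - V_3 = 0.07388 - 0.07121 = 0.00267 V
Step 2 — R_th: zero the source — replace V1 by a short circuit (node 2 merges into node 0) — and find the resistance seen between A (node 1) and B (node 3).
Reduce the network between node 1 (A) and node 3 (B) by series/parallel combination:
  Rp1 = R1 ‖ R2 (parallel, both between nodes 0 and 1) = 1/(1/36000 + 1/13000) = 9551 Ω
  Rp2 = R3 ‖ R4 (parallel, both between nodes 0 and 3) = 1/(1/270 + 1/1.6) = 1.591 Ω
  Rs1 = Rp1 + Rp2 (series, joined only at node 0) = 9551 + 1.591 = 9553 Ω
  Rp3 = R5 ‖ Rs1 (parallel, both between nodes 1 and 3) = 1/(1/8.2 + 1/9553) = 8.193 Ω
R_th = 8.193 Ω
I_n = V_th/R_th = 0.00267/8.193 = 0.0003259 A, and R_n = R_th = 8.193 Ω

Final answer: I_n = 0.0003259 A, R_n = 8.193 Ω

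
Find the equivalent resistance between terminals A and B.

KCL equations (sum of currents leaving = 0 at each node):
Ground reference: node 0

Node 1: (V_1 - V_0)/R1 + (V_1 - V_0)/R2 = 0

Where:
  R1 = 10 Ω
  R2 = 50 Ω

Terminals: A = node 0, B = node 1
Reduce the network between node 0 (A) and node 1 (B) by series/parallel combination:
  Rp1 = R1 ‖ R2 (parallel, both between nodes 0 and 1) = 1/(1/10 + 1/50) = 8.333 Ω
R_eq = 8.333 Ω

Final answer: 8.333 Ω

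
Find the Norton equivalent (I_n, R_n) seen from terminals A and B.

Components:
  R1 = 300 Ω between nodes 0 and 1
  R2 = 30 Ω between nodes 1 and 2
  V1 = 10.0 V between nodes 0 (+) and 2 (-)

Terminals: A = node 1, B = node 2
Find the Thévenin equivalent first; then I_n = V_th/R_th and R_n = R_th.
Step 1 — V_th is the open-circuit voltage V_A - V_B (nothing connected across the terminals).
Nodal analysis, taking node 2 as the 0 V reference.
Source V1 fixes V_0 = 10 V.
KCL at each unknown node (sum of currents leaving = 0; resistances in Ω):
  Node 1: (V_1 - 10)/300 + (V_1 - 0)/30 = 0
Collecting terms: 0.03667 × V_1 = 0.03333  =>  V_1 = 0.9091 V
V_th = V_1 - V_2 = 0.9091 - 0 = 0.9091 V
Step 2 — R_th: zero the source — replace V1 by a short circuit (node 2 merges into node 0) — and find the resistance seen between A (node 1) and B (node 0).
Reduce the network between node 1 (A) and node 0 (B) by series/parallel combination:
  Rp1 = R1 ‖ R2 (parallel, both between nodes 0 and 1) = 1/(1/300 + 1/30) = 27.27 Ω
R_th = 27.27 Ω
I_n = V_th/R_th = 0.9091/27.27 = 0.03333 A, and R_n = R_th = 27.27 Ω

Final answer: I_n = 0.03333 A, R_n = 27.27 Ω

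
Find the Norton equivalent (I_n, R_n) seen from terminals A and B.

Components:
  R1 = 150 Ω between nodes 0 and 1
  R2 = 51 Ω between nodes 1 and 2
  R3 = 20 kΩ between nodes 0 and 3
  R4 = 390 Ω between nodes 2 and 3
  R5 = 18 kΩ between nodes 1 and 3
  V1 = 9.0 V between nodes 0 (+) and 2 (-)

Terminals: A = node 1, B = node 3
Find the Thévenin equivalent first; then I_n = V_th/R_th and R_n = R_th.
Step 1 — V_th is the open-circuit voltage V_A - V_B (nothing connected across the terminals).
Nodal analysis, taking node 2 as the 0 V reference.
Source V1 fixes V_0 = 9 V.
KCL at each unknown node (sum of currents leaving = 0; resistances in Ω):
  Node 1: (V_1 - 9)/150 + (V_1 - 0)/51 + (V_1 - V_3)/18000 = 0
  Node 3: (V_3 - 9)/20000 + (V_3 - 0)/390 + (V_3 - V_1)/18000 = 0
Collecting terms (coefficients in siemens):
  0.02633·V_1 - 0.00005556·V_3 = 0.06
  0.00267·V_3 - 0.00005556·V_1 = 0.00045
Determinant D = (0.02633)(0.00267) - (-0.00005556)(-0.00005556) = 0.00007029
V_1 = [(0.06)(0.00267) - (-0.00005556)(0.00045)]/D = 2.279 V
V_3 = [(0.02633)(0.00045) - (0.06)(-0.00005556)]/D = 0.216 V
V_th = V_1 - V_3 = 2.279 - 0.216 = 2.063 V
Step 2 — R_th: zero the source — replace V1 by a short circuit (node 2 merges into node 0) — and find the resistance seen between A (node 1) and B (node 3).
Reduce the network between node 1 (A) and node 3 (B) by series/parallel combination:
  Rp1 = R1 ‖ R2 (parallel, both between nodes 0 and 1) = 1/(1/150 + 1/51) = 38.06 Ω
  Rp2 = R3 ‖ R4 (parallel, both between nodes 0 and 3) = 1/(1/20000 + 1/390) = 382.5 Ω
  Rs1 = Rp1 + Rp2 (series, joined only at node 0) = 38.06 + 382.5 = 420.6 Ω
  Rp3 = R5 ‖ Rs1 (parallel, both between nodes 1 and 3) = 1/(1/18000 + 1/420.6) = 411 Ω
R_th = 411 Ω
I_n = V_th/R_th = 2.063/411 = 0.00502 A, and R_n = R_th = 411 Ω

Final answer: I_n = 0.00502 A, R_n = 411 Ω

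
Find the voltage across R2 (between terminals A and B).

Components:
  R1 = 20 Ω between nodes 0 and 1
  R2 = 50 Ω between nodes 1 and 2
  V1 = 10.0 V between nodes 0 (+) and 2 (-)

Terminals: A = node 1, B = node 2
R1 and R2 are in series across V1 (node 0 → node 1 → node 2), and the output A–B is taken across R2, so this is a voltage divider.
Series current: I = V1/(R1 + R2) = 10/(20 + 50) = 10/70 = 0.1429 A
V_R2 = I × R2 = V1 × R2/(R1 + R2) = 10 × 50/70 = 7.143 V

Final answer: 7.143 V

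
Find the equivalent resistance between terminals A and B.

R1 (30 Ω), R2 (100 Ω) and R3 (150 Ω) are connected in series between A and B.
Reduce the network between node 0 (A) and node 3 (B) by series/parallel combination:
  Rs1 = R1 + R2 (series, joined only at node 1) = 30 + 100 = 130 Ω
  Rs2 = R3 + Rs1 (series, joined only at node 2) = 150 + 130 = 280 Ω
R_eq = 280 Ω

Final answer: 280 Ω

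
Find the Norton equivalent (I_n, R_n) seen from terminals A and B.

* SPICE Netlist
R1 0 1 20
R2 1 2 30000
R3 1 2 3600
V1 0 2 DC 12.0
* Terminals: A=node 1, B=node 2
Find the Thévenin equivalent first; then I_n = V_th/R_th and R_n = R_th.
Step 1 — V_th is the open-circuit voltage V_A - V_B (nothing connected across the terminals).
Nodal analysis, taking node 2 as the 0 V reference.
Source V1 fixes V_0 = 12 V.
KCL at each unknown node (sum of currents leaving = 0; resistances in Ω):
  Node 1: (V_1 - 12)/20 + (V_1 - 0)/30000 + (V_1 - 0)/3600 = 0
Collecting terms: 0.05031 × V_1 = 0.6  =>  V_1 = 11.93 V
V_th = V_1 - V_2 = 11.93 - 0 = 11.93 V
Step 2 — R_th: zero the source — replace V1 by a short circuit (node 2 merges into node 0) — and find the resistance seen between A (node 1) and B (node 0).
Reduce the network between node 1 (A) and node 0 (B) by series/parallel combination:
  Rp1 = R1 ‖ R2 ‖ R3 (parallel, all between nodes 0 and 1) = 1/(1/20 + 1/30000 + 1/3600) = 19.88 Ω
R_th = 19.88 Ω
I_n = V_th/R_th = 11.93/19.88 = 0.6 A, and R_n = R_th = 19.88 Ω

Final answer: I_n = 0.6 A, R_n = 19.88 Ω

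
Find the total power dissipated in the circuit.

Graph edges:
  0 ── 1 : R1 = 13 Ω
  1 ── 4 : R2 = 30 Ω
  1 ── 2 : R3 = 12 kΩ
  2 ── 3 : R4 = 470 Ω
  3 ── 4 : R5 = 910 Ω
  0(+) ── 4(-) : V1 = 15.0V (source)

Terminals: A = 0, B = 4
Nodal analysis, taking node 4 as the 0 V reference.
Source V1 fixes V_0 = 15 V.
KCL at each unknown node (sum of currents leaving = 0; resistances in Ω):
  Node 1: (V_1 - 15)/13 + (V_1 - 0)/30 + (V_1 - V_2)/12000 = 0
  Node 2: (V_2 - V_1)/12000 + (V_2 - V_3)/470 = 0
  Node 3: (V_3 - V_2)/470 + (V_3 - 0)/910 = 0
Collecting terms (coefficients in siemens):
  0.1103·V_1 - 0.00008333·V_2 = 1.154
  0.002211·V_2 - 0.00008333·V_1 - 0.002128·V_3 = 0
  0.003227·V_3 - 0.002128·V_2 = 0
Solving these 3 simultaneous equations (Gaussian elimination) gives:
  V_1 = 10.46 V, V_2 = 1.079 V, V_3 = 0.7113 V
Power in each resistor, P = (ΔV)²/R:
  P_R1 = (15 - 10.46)²/13 = 1.587 W
  P_R2 = (10.46 - 0)²/30 = 3.646 W
  P_R3 = (10.46 - 1.079)²/12000 = 0.007331 W
  P_R4 = (1.079 - 0.7113)²/470 = 0.0002871 W
  P_R5 = (0.7113 - 0)²/910 = 0.0005559 W
P_total = P_R1 + P_R2 + P_R3 + P_R4 + P_R5 = 5.241 W

Final answer: 5.241 W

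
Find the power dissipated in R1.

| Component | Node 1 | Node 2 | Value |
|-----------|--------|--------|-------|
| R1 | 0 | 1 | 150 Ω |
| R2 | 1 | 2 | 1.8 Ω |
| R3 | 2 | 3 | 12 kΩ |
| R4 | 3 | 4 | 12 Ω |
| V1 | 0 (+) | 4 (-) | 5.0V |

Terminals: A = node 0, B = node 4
Nodal analysis, taking node 4 as the 0 V reference.
Source V1 fixes V_0 = 5 V.
KCL at each unknown node (sum of currents leaving = 0; resistances in Ω):
  Node 1: (V_1 - 5)/150 + (V_1 - V_2)/1.8 = 0
  Node 2: (V_2 - V_1)/1.8 + (V_2 - V_3)/12000 = 0
  Node 3: (V_3 - V_2)/12000 + (V_3 - 0)/12 = 0
Collecting terms (coefficients in siemens):
  0.5622·V_1 - 0.5556·V_2 = 0.03333
  0.5556·V_2 - 0.5556·V_1 - 0.00008333·V_3 = 0
  0.08342·V_3 - 0.00008333·V_2 = 0
Solving these 3 simultaneous equations (Gaussian elimination) gives:
  V_1 = 4.938 V, V_2 = 4.938 V, V_3 = 0.004933 V
I_R1 = (V_0 - V_1)/R1 = (5 - 4.938)/150 = 0.0004111 A
P_R1 = I_R1² × R1 = (0.0004111)² × 150 = 0.00002535 W

Final answer: 2.535e-05 W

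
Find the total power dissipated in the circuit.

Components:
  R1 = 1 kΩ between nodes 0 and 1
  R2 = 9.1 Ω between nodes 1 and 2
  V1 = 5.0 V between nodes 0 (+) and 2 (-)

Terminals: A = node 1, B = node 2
Nodal analysis, taking node 2 as the 0 V reference.
Source V1 fixes V_0 = 5 V.
KCL at each unknown node (sum of currents leaving = 0; resistances in Ω):
  Node 1: (V_1 - 5)/1000 + (V_1 - 0)/9.1 = 0
Collecting terms: 0.1109 × V_1 = 0.005  =>  V_1 = 0.04509 V
Power in each resistor, P = (ΔV)²/R:
  P_R1 = (5 - 0.04509)²/1000 = 0.02455 W
  P_R2 = (0.04509 - 0)²/9.1 = 0.0002234 W
P_total = P_R1 + P_R2 = 0.02477 W

Final answer: 0.02477 W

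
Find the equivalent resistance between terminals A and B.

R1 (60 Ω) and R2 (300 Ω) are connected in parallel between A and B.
Reduce the network between node 0 (A) and node 1 (B) by series/parallel combination:
  Rp1 = R1 ‖ R2 (parallel, both between nodes 0 and 1) = 1/(1/60 + 1/300) = 50 Ω
R_eq = 50 Ω

Final answer: 50 Ω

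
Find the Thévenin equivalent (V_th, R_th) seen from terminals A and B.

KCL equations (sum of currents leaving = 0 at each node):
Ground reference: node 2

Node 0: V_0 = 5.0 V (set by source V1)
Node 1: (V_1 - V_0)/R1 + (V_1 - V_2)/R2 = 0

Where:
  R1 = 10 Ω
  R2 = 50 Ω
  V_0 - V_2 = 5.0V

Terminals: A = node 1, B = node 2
Step 1 — V_th is the open-circuit voltage V_A - V_B (nothing connected across the terminals).
Nodal analysis, taking node 2 as the 0 V reference.
Source V1 fixes V_0 = 5 V.
KCL at each unknown node (sum of currents leaving = 0; resistances in Ω):
  Node 1: (V_1 - 5)/10 + (V_1 - 0)/50 = 0
Collecting terms: 0.12 × V_1 = 0.5  =>  V_1 = 4.167 V
V_th = V_1 - V_2 = 4.167 - 0 = 4.167 V
Step 2 — R_th: zero the source — replace V1 by a short circuit (node 2 merges into node 0) — and find the resistance seen between A (node 1) and B (node 0).
Reduce the network between node 1 (A) and node 0 (B) by series/parallel combination:
  Rp1 = R1 ‖ R2 (parallel, both between nodes 0 and 1) = 1/(1/10 + 1/50) = 8.333 Ω
R_th = 8.333 Ω

Final answer: V_th = 4.167 V, R_th = 8.333 Ω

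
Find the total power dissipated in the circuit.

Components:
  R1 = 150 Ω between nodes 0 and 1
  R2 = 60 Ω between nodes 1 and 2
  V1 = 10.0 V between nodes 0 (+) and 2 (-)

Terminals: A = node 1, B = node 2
Nodal analysis, taking node 2 as the 0 V reference.
Source V1 fixes V_0 = 10 V.
KCL at each unknown node (sum of currents leaving = 0; resistances in Ω):
  Node 1: (V_1 - 10)/150 + (V_1 - 0)/60 = 0
Collecting terms: 0.02333 × V_1 = 0.06667  =>  V_1 = 2.857 V
Power in each resistor, P = (ΔV)²/R:
  P_R1 = (10 - 2.857)²/150 = 0.3401 W
  P_R2 = (2.857 - 0)²/60 = 0.1361 W
P_total = P_R1 + P_R2 = 0.4762 W

Final answer: 0.4762 W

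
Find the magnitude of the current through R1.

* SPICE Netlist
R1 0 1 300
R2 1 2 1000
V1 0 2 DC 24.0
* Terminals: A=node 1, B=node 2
Nodal analysis, taking node 2 as the 0 V reference.
Source V1 fixes V_0 = 24 V.
KCL at each unknown node (sum of currents leaving = 0; resistances in Ω):
  Node 1: (V_1 - 24)/300 + (V_1 - 0)/1000 = 0
Collecting terms: 0.004333 × V_1 = 0.08  =>  V_1 = 18.46 V
I_R1 = (V_0 - V_1)/R1 = (24 - 18.46)/300 = 0.01846 A
|I_R1| = 0.01846 A

Final answer: |I_R1| = 0.01846 A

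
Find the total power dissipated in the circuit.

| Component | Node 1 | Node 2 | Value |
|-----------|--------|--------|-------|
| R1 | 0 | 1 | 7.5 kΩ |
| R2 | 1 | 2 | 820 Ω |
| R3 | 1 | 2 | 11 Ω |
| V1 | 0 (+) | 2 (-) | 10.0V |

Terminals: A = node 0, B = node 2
Nodal analysis, taking node 2 as the 0 V reference.
Source V1 fixes V_0 = 10 V.
KCL at each unknown node (sum of currents leaving = 0; resistances in Ω):
  Node 1: (V_1 - 10)/7500 + (V_1 - 0)/820 + (V_1 - 0)/11 = 0
Collecting terms: 0.09226 × V_1 = 0.001333  =>  V_1 = 0.01445 V
Power in each resistor, P = (ΔV)²/R:
  P_R1 = (10 - 0.01445)²/7500 = 0.01329 W
  P_R2 = (0.01445 - 0)²/820 = 0.0000002547 W
  P_R3 = (0.01445 - 0)²/11 = 0.00001899 W
P_total = P_R1 + P_R2 + P_R3 = 0.01331 W

Final answer: 0.01331 W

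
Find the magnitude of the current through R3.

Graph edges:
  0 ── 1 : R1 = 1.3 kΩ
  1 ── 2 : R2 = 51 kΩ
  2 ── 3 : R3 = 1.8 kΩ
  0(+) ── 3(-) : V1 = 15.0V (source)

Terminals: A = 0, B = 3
Nodal analysis, taking node 3 as the 0 V reference.
Source V1 fixes V_0 = 15 V.
KCL at each unknown node (sum of currents leaving = 0; resistances in Ω):
  Node 1: (V_1 - 15)/1300 + (V_1 - V_2)/51000 = 0
  Node 2: (V_2 - V_1)/51000 + (V_2 - 0)/1800 = 0
Collecting terms (coefficients in siemens):
  0.0007888·V_1 - 0.00001961·V_2 = 0.01154
  0.0005752·V_2 - 0.00001961·V_1 = 0
Determinant D = (0.0007888)(0.0005752) - (-0.00001961)(-0.00001961) = 0.0000004533
V_1 = [(0.01154)(0.0005752) - (-0.00001961)(0)]/D = 14.64 V
V_2 = [(0.0007888)(0) - (0.01154)(-0.00001961)]/D = 0.4991 V
I_R3 = (V_2 - V_3)/R3 = (0.4991 - 0)/1800 = 0.0002773 A
|I_R3| = 0.0002773 A

Final answer: |I_R3| = 0.0002773 A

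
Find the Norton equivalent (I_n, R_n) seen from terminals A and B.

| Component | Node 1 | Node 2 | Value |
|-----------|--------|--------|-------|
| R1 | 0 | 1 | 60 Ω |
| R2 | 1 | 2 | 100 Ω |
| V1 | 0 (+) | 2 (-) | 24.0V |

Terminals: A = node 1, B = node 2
Find the Thévenin equivalent first; then I_n = V_th/R_th and R_n = R_th.
Step 1 — V_th is the open-circuit voltage V_A - V_B (nothing connected across the terminals).
Nodal analysis, taking node 2 as the 0 V reference.
Source V1 fixes V_0 = 24 V.
KCL at each unknown node (sum of currents leaving = 0; resistances in Ω):
  Node 1: (V_1 - 24)/60 + (V_1 - 0)/100 = 0
Collecting terms: 0.02667 × V_1 = 0.4  =>  V_1 = 15 V
V_th = V_1 - V_2 = 15 - 0 = 15 V
Step 2 — R_th: zero the source — replace V1 by a short circuit (node 2 merges into node 0) — and find the resistance seen between A (node 1) and B (node 0).
Reduce the network between node 1 (A) and node 0 (B) by series/parallel combination:
  Rp1 = R1 ‖ R2 (parallel, both between nodes 0 and 1) = 1/(1/60 + 1/100) = 37.5 Ω
R_th = 37.5 Ω
I_n = V_th/R_th = 15/37.5 = 0.4 A, and R_n = R_th = 37.5 Ω

Final answer: I_n = 0.4 A, R_n = 37.5 Ω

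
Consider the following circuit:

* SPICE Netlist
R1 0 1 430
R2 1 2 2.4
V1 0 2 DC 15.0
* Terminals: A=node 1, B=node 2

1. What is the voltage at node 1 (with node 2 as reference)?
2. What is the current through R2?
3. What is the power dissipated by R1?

Nodal analysis, taking node 2 as the 0 V reference.
Source V1 fixes V_0 = 15 V.
KCL at each unknown node (sum of currents leaving = 0; resistances in Ω):
  Node 1: (V_1 - 15)/430 + (V_1 - 0)/2.4 = 0
Collecting terms: 0.419 × V_1 = 0.03488  =>  V_1 = 0.08326 V
Part 1:
  Read off the nodal solution: V_1 = 0.08326 V
Part 2:
  I_R2 = (V_1 - V_2)/R2 = (0.08326 - 0)/2.4 = 0.03469 A
  Magnitude: I_R2 = 0.03469 A
Part 3:
  I_R1 = (V_0 - V_1)/R1 = (15 - 0.08326)/430 = 0.03469 A
  P_R1 = I_R1² × R1 = (0.03469)² × 430 = 0.5175 W

Final answers:
1. V_1 = 0.08326 V
2. I_R2 = 0.03469 A
3. P_R1 = 0.5175 W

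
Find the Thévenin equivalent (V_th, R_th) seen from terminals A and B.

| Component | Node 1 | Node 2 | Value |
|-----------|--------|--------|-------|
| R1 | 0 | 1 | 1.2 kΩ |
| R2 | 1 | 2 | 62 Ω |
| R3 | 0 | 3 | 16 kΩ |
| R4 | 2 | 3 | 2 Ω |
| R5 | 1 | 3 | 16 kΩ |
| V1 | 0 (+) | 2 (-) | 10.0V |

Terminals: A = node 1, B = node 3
Step 1 — V_th is the open-circuit voltage V_A - V_B (nothing connected across the terminals).
Nodal analysis, taking node 2 as the 0 V reference.
Source V1 fixes V_0 = 10 V.
KCL at each unknown node (sum of currents leaving = 0; resistances in Ω):
  Node 1: (V_1 - 10)/1200 + (V_1 - 0)/62 + (V_1 - V_3)/16000 = 0
  Node 3: (V_3 - 10)/16000 + (V_3 - 0)/2 + (V_3 - V_1)/16000 = 0
Collecting terms (coefficients in siemens):
  0.01702·V_1 - 0.0000625·V_3 = 0.008333
  0.5001·V_3 - 0.0000625·V_1 = 0.000625
Determinant D = (0.01702)(0.5001) - (-0.0000625)(-0.0000625) = 0.008515
V_1 = [(0.008333)(0.5001) - (-0.0000625)(0.000625)]/D = 0.4895 V
V_3 = [(0.01702)(0.000625) - (0.008333)(-0.0000625)]/D = 0.001311 V
V_th = V_1 - V_3 = 0.4895 - 0.001311 = 0.4882 V
Step 2 — R_th: zero the source — replace V1 by a short circuit (node 2 merges into node 0) — and find the resistance seen between A (node 1) and B (node 3).
Reduce the network between node 1 (A) and node 3 (B) by series/parallel combination:
  Rp1 = R1 ‖ R2 (parallel, both between nodes 0 and 1) = 1/(1/1200 + 1/62) = 58.95 Ω
  Rp2 = R3 ‖ R4 (parallel, both between nodes 0 and 3) = 1/(1/16000 + 1/2) = 2 Ω
  Rs1 = Rp1 + Rp2 (series, joined only at node 0) = 58.95 + 2 = 60.95 Ω
  Rp3 = R5 ‖ Rs1 (parallel, both between nodes 1 and 3) = 1/(1/16000 + 1/60.95) = 60.72 Ω
R_th = 60.72 Ω

Final answer: V_th = 0.4882 V, R_th = 60.72 Ω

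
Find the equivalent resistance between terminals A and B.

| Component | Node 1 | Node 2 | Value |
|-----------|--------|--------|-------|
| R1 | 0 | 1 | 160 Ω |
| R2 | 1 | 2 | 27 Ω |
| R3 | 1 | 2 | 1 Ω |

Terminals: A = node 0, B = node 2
Reduce the network between node 0 (A) and node 2 (B) by series/parallel combination:
  Rp1 = R2 ‖ R3 (parallel, both between nodes 1 and 2) = 1/(1/27 + 1/1) = 0.9643 Ω
  Rs1 = R1 + Rp1 (series, joined only at node 1) = 160 + 0.9643 = 161 Ω
R_eq = 161 Ω

Final answer: 161 Ω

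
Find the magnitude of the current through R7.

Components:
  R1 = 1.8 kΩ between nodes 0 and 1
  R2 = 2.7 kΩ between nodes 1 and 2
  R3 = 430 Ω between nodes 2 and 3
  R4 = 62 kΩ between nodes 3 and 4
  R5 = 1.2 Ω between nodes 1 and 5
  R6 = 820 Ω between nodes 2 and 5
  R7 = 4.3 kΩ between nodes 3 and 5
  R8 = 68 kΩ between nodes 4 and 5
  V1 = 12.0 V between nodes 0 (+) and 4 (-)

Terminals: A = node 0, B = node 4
Nodal analysis, taking node 4 as the 0 V reference.
Source V1 fixes V_0 = 12 V.
KCL at each unknown node (sum of currents leaving = 0; resistances in Ω):
  Node 1: (V_1 - 12)/1800 + (V_1 - V_2)/2700 + (V_1 - V_5)/1.2 = 0
  Node 2: (V_2 - V_1)/2700 + (V_2 - V_3)/430 + (V_2 - V_5)/820 = 0
  Node 3: (V_3 - V_2)/430 + (V_3 - 0)/62000 + (V_3 - V_5)/4300 = 0
  Node 5: (V_5 - V_1)/1.2 + (V_5 - V_2)/820 + (V_5 - V_3)/4300 + (V_5 - 0)/68000 = 0
Collecting terms (coefficients in siemens):
  0.8343·V_1 - 0.0003704·V_2 - 0.8333·V_5 = 0.006667
  0.003915·V_2 - 0.0003704·V_1 - 0.002326·V_3 - 0.00122·V_5 = 0
  0.002574·V_3 - 0.002326·V_2 - 0.0002326·V_5 = 0
  0.8348·V_5 - 0.8333·V_1 - 0.00122·V_2 - 0.0002326·V_3 = 0
Solving these 4 simultaneous equations (Gaussian elimination) gives:
  V_1 = 11.37 V, V_2 = 11.28 V, V_3 = 11.22 V, V_5 = 11.37 V
I_R7 = (V_3 - V_5)/R7 = (11.22 - 11.37)/4300 = -0.00003574 A
|I_R7| = 0.00003574 A

Final answer: |I_R7| = 3.574e-05 A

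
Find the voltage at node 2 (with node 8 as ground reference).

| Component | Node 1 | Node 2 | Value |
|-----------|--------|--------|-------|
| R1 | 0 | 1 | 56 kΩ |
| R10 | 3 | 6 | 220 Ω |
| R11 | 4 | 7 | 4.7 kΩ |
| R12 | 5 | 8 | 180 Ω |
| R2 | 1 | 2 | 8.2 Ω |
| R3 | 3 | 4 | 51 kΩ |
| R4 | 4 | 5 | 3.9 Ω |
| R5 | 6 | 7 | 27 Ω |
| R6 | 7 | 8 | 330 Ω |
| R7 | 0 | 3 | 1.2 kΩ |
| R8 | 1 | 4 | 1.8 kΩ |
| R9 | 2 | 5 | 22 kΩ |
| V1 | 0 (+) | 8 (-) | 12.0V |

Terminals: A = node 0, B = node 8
Nodal analysis, taking node 8 as the 0 V reference.
Source V1 fixes V_0 = 12 V.
KCL at each unknown node (sum of currents leaving = 0; resistances in Ω):
  Node 1: (V_1 - 12)/56000 + (V_1 - V_2)/8.2 + (V_1 - V_4)/1800 = 0
  Node 2: (V_2 - V_1)/8.2 + (V_2 - V_5)/22000 = 0
  Node 3: (V_3 - V_4)/51000 + (V_3 - 12)/1200 + (V_3 - V_6)/220 = 0
  Node 4: (V_4 - V_3)/51000 + (V_4 - V_5)/3.9 + (V_4 - V_1)/1800 + (V_4 - V_7)/4700 = 0
  Node 5: (V_5 - V_4)/3.9 + (V_5 - V_2)/22000 + (V_5 - 0)/180 = 0
  Node 6: (V_6 - V_7)/27 + (V_6 - V_3)/220 = 0
  Node 7: (V_7 - V_6)/27 + (V_7 - 0)/330 + (V_7 - V_4)/4700 = 0
Collecting terms (coefficients in siemens):
  0.1225·V_1 - 0.122·V_2 - 0.0005556·V_4 = 0.0002143
  0.122·V_2 - 0.122·V_1 - 0.00004545·V_5 = 0
  0.005398·V_3 - 0.00001961·V_4 - 0.004545·V_6 = 0.01
  0.2572·V_4 - 0.0005556·V_1 - 0.00001961·V_3 - 0.2564·V_5 - 0.0002128·V_7 = 0
  0.262·V_5 - 0.00004545·V_2 - 0.2564·V_4 = 0
  0.04158·V_6 - 0.004545·V_3 - 0.03704·V_7 = 0
  0.04028·V_7 - 0.0002128·V_4 - 0.03704·V_6 = 0
Solving these 7 simultaneous equations (Gaussian elimination) gives:
  V_1 = 0.4705 V, V_2 = 0.4703 V, V_3 = 3.775 V, V_4 = 0.1281 V
  V_5 = 0.1254 V, V_6 = 2.283 V, V_7 = 2.1 V
The requested potential is V_2 = 0.4703 V.

Final answer: V_2 = 0.4703 V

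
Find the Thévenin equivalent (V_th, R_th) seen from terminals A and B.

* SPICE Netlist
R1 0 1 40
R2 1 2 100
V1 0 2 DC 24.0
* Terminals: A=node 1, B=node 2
Step 1 — V_th is the open-circuit voltage V_A - V_B (nothing connected across the terminals).
Nodal analysis, taking node 2 as the 0 V reference.
Source V1 fixes V_0 = 24 V.
KCL at each unknown node (sum of currents leaving = 0; resistances in Ω):
  Node 1: (V_1 - 24)/40 + (V_1 - 0)/100 = 0
Collecting terms: 0.035 × V_1 = 0.6  =>  V_1 = 17.14 V
V_th = V_1 - V_2 = 17.14 - 0 = 17.14 V
Step 2 — R_th: zero the source — replace V1 by a short circuit (node 2 merges into node 0) — and find the resistance seen between A (node 1) and B (node 0).
Reduce the network between node 1 (A) and node 0 (B) by series/parallel combination:
  Rp1 = R1 ‖ R2 (parallel, both between nodes 0 and 1) = 1/(1/40 + 1/100) = 28.57 Ω
R_th = 28.57 Ω

Final answer: V_th = 17.14 V, R_th = 28.57 Ω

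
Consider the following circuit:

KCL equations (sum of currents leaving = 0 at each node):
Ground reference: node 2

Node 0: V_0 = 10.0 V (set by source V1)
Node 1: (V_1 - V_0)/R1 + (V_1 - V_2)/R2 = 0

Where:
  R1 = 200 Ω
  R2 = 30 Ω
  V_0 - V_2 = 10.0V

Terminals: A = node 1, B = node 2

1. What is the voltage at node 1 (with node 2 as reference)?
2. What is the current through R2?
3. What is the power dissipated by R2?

Nodal analysis, taking node 2 as the 0 V reference.
Source V1 fixes V_0 = 10 V.
KCL at each unknown node (sum of currents leaving = 0; resistances in Ω):
  Node 1: (V_1 - 10)/200 + (V_1 - 0)/30 = 0
Collecting terms: 0.03833 × V_1 = 0.05  =>  V_1 = 1.304 V
Part 1:
  Read off the nodal solution: V_1 = 1.304 V
Part 2:
  I_R2 = (V_1 - V_2)/R2 = (1.304 - 0)/30 = 0.04348 A
  Magnitude: I_R2 = 0.04348 A
Part 3:
  I_R2 = (V_1 - V_2)/R2 = (1.304 - 0)/30 = 0.04348 A
  P_R2 = I_R2² × R2 = (0.04348)² × 30 = 0.05671 W

Final answers:
1. V_1 = 1.304 V
2. I_R2 = 0.04348 A
3. P_R2 = 0.05671 W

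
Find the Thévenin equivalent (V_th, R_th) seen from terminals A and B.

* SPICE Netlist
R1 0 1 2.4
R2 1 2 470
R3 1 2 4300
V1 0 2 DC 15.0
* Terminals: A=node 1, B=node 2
Step 1 — V_th is the open-circuit voltage V_A - V_B (nothing connected across the terminals).
Nodal analysis, taking node 2 as the 0 V reference.
Source V1 fixes V_0 = 15 V.
KCL at each unknown node (sum of currents leaving = 0; resistances in Ω):
  Node 1: (V_1 - 15)/2.4 + (V_1 - 0)/470 + (V_1 - 0)/4300 = 0
Collecting terms: 0.419 × V_1 = 6.25  =>  V_1 = 14.92 V
V_th = V_1 - V_2 = 14.92 - 0 = 14.92 V
Step 2 — R_th: zero the source — replace V1 by a short circuit (node 2 merges into node 0) — and find the resistance seen between A (node 1) and B (node 0).
Reduce the network between node 1 (A) and node 0 (B) by series/parallel combination:
  Rp1 = R1 ‖ R2 ‖ R3 (parallel, all between nodes 0 and 1) = 1/(1/2.4 + 1/470 + 1/4300) = 2.386 Ω
R_th = 2.386 Ω

Final answer: V_th = 14.92 V, R_th = 2.386 Ω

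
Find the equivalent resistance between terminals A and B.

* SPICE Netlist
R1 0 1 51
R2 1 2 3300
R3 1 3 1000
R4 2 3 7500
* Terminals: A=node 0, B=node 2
Reduce the network between node 0 (A) and node 2 (B) by series/parallel combination:
  Rs1 = R3 + R4 (series, joined only at node 3) = 1000 + 7500 = 8500 Ω
  Rp1 = R2 ‖ Rs1 (parallel, both between nodes 1 and 2) = 1/(1/3300 + 1/8500) = 2377 Ω
  Rs2 = R1 + Rp1 (series, joined only at node 1) = 51 + 2377 = 2428 Ω
R_eq = 2.428 kΩ

Final answer: 2.428 kΩ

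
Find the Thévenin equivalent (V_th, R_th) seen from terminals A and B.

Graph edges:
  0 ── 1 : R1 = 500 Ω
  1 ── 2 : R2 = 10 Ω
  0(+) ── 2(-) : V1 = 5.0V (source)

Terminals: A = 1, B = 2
Step 1 — V_th is the open-circuit voltage V_A - V_B (nothing connected across the terminals).
Nodal analysis, taking node 2 as the 0 V reference.
Source V1 fixes V_0 = 5 V.
KCL at each unknown node (sum of currents leaving = 0; resistances in Ω):
  Node 1: (V_1 - 5)/500 + (V_1 - 0)/10 = 0
Collecting terms: 0.102 × V_1 = 0.01  =>  V_1 = 0.09804 V
V_th = V_1 - V_2 = 0.09804 - 0 = 0.09804 V
Step 2 — R_th: zero the source — replace V1 by a short circuit (node 2 merges into node 0) — and find the resistance seen between A (node 1) and B (node 0).
Reduce the network between node 1 (A) and node 0 (B) by series/parallel combination:
  Rp1 = R1 ‖ R2 (parallel, both between nodes 0 and 1) = 1/(1/500 + 1/10) = 9.804 Ω
R_th = 9.804 Ω

Final answer: V_th = 0.09804 V, R_th = 9.804 Ω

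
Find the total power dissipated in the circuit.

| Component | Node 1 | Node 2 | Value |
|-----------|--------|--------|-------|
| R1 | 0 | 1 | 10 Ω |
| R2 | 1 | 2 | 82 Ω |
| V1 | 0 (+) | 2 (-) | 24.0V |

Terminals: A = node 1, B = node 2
Nodal analysis, taking node 2 as the 0 V reference.
Source V1 fixes V_0 = 24 V.
KCL at each unknown node (sum of currents leaving = 0; resistances in Ω):
  Node 1: (V_1 - 24)/10 + (V_1 - 0)/82 = 0
Collecting terms: 0.1122 × V_1 = 2.4  =>  V_1 = 21.39 V
Power in each resistor, P = (ΔV)²/R:
  P_R1 = (24 - 21.39)²/10 = 0.6805 W
  P_R2 = (21.39 - 0)²/82 = 5.58 W
P_total = P_R1 + P_R2 = 6.261 W

Final answer: 6.261 W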